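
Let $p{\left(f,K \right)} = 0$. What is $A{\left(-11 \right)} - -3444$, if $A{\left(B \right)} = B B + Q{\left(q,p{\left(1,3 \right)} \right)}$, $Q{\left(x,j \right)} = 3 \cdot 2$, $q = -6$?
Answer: $3571$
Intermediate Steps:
$Q{\left(x,j \right)} = 6$
$A{\left(B \right)} = 6 + B^{2}$ ($A{\left(B \right)} = B B + 6 = B^{2} + 6 = 6 + B^{2}$)
$A{\left(-11 \right)} - -3444 = \left(6 + \left(-11\right)^{2}\right) - -3444 = \left(6 + 121\right) + 3444 = 127 + 3444 = 3571$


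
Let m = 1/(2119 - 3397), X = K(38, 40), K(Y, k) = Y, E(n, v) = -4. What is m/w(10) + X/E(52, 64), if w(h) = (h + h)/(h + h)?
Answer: -6071/639 ≈ -9.5008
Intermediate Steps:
w(h) = 1 (w(h) = (2*h)/((2*h)) = (2*h)*(1/(2*h)) = 1)
X = 38
m = -1/1278 (m = 1/(-1278) = -1/1278 ≈ -0.00078247)
m/w(10) + X/E(52, 64) = -1/1278/1 + 38/(-4) = -1/1278*1 + 38*(-¼) = -1/1278 - 19/2 = -6071/639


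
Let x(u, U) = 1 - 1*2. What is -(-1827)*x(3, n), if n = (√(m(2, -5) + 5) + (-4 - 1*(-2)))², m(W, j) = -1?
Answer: -1827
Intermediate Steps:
n = 0 (n = (√(-1 + 5) + (-4 - 1*(-2)))² = (√4 + (-4 + 2))² = (2 - 2)² = 0² = 0)
x(u, U) = -1 (x(u, U) = 1 - 2 = -1)
-(-1827)*x(3, n) = -(-1827)*(-1) = -9*203 = -1827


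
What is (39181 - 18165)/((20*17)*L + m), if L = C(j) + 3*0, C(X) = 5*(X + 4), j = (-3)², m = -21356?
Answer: 2627/93 ≈ 28.247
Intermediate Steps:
j = 9
C(X) = 20 + 5*X (C(X) = 5*(4 + X) = 20 + 5*X)
L = 65 (L = (20 + 5*9) + 3*0 = (20 + 45) + 0 = 65 + 0 = 65)
(39181 - 18165)/((20*17)*L + m) = (39181 - 18165)/((20*17)*65 - 21356) = 21016/(340*65 - 21356) = 21016/(22100 - 21356) = 21016/744 = 21016*(1/744) = 2627/93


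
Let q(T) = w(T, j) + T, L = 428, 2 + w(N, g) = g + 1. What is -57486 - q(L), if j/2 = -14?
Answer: -57885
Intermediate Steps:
j = -28 (j = 2*(-14) = -28)
w(N, g) = -1 + g (w(N, g) = -2 + (g + 1) = -2 + (1 + g) = -1 + g)
q(T) = -29 + T (q(T) = (-1 - 28) + T = -29 + T)
-57486 - q(L) = -57486 - (-29 + 428) = -57486 - 1*399 = -57486 - 399 = -57885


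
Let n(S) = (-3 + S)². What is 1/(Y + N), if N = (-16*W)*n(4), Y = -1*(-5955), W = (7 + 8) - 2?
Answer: 1/5747 ≈ 0.00017400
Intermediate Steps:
W = 13 (W = 15 - 2 = 13)
Y = 5955
N = -208 (N = (-16*13)*(-3 + 4)² = -208*1² = -208*1 = -208)
1/(Y + N) = 1/(5955 - 208) = 1/5747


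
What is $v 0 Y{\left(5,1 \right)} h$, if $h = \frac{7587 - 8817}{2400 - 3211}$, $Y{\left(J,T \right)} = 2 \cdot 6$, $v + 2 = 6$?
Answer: $0$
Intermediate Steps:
$v = 4$ ($v = -2 + 6 = 4$)
$Y{\left(J,T \right)} = 12$
$h = \frac{1230}{811}$ ($h = - \frac{1230}{-811} = \left(-1230\right) \left(- \frac{1}{811}\right) = \frac{1230}{811} \approx 1.5166$)
$v 0 Y{\left(5,1 \right)} h = 4 \cdot 0 \cdot 12 \cdot \frac{1230}{811} = 0 \cdot 12 \cdot \frac{1230}{811} = 0 \cdot \frac{1230}{811} = 0$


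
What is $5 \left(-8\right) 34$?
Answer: $-1360$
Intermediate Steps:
$5 \left(-8\right) 34 = \left(-40\right) 34 = -1360$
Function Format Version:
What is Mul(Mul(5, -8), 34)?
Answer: -1360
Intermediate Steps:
Mul(Mul(5, -8), 34) = Mul(-40, 34) = -1360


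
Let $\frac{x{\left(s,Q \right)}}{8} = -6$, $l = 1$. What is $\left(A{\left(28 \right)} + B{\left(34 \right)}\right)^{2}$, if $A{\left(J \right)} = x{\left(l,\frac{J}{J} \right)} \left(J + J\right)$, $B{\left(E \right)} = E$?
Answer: $7043716$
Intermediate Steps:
$x{\left(s,Q \right)} = -48$ ($x{\left(s,Q \right)} = 8 \left(-6\right) = -48$)
$A{\left(J \right)} = - 96 J$ ($A{\left(J \right)} = - 48 \left(J + J\right) = - 48 \cdot 2 J = - 96 J$)
$\left(A{\left(28 \right)} + B{\left(34 \right)}\right)^{2} = \left(\left(-96\right) 28 + 34\right)^{2} = \left(-2688 + 34\right)^{2} = \left(-2654\right)^{2} = 7043716$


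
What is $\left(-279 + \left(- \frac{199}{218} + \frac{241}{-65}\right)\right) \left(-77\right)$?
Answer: $\frac{309455531}{14170} \approx 21839.0$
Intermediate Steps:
$\left(-279 + \left(- \frac{199}{218} + \frac{241}{-65}\right)\right) \left(-77\right) = \left(-279 + \left(\left(-199\right) \frac{1}{218} + 241 \left(- \frac{1}{65}\right)\right)\right) \left(-77\right) = \left(-279 - \frac{65473}{14170}\right) \left(-77\right) = \left(- \frac{4018903}{14170}\right) \left(-77\right) = \frac{309455531}{14170}$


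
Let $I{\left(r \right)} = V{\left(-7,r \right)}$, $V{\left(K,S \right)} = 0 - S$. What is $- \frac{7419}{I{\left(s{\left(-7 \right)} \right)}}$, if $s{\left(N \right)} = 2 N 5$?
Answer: $- \frac{7419}{70} \approx -105.99$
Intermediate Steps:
$V{\left(K,S \right)} = - S$
$s{\left(N \right)} = 10 N$
$I{\left(r \right)} = - r$
$- \frac{7419}{I{\left(s{\left(-7 \right)} \right)}} = - \frac{7419}{\left(-1\right) 10 \left(-7\right)} = - \frac{7419}{\left(-1\right) \left(-70\right)} = - \frac{7419}{70}$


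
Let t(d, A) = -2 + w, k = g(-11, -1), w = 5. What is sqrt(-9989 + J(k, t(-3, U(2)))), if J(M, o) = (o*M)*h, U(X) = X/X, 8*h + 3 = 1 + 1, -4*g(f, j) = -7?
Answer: I*sqrt(639338)/8 ≈ 99.948*I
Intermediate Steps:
g(f, j) = 7/4 (g(f, j) = -1/4*(-7) = 7/4)
k = 7/4 ≈ 1.7500
h = -1/8 (h = -3/8 + (1 + 1)/8 = -3/8 + (1/8)*2 = -3/8 + 1/4 = -1/8 ≈ -0.12500)
U(X) = 1
t(d, A) = 3 (t(d, A) = -2 + 5 = 3)
J(M, o) = -M*o/8 (J(M, o) = (o*M)*(-1/8) = (M*o)*(-1/8) = -M*o/8)
sqrt(-9989 + J(k, t(-3, U(2)))) = sqrt(-9989 - 1/8*7/4*3) = sqrt(-9989 - 21/32) = sqrt(-319669/32) = I*sqrt(639338)/8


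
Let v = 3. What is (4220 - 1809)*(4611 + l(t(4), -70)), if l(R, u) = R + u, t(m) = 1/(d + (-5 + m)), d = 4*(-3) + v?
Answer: 109481099/10 ≈ 1.0948e+7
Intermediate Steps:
d = -9 (d = 4*(-3) + 3 = -12 + 3 = -9)
t(m) = 1/(-14 + m) (t(m) = 1/(-9 + (-5 + m)) = 1/(-14 + m))
(4220 - 1809)*(4611 + l(t(4), -70)) = (4220 - 1809)*(4611 + (1/(-14 + 4) - 70)) = 2411*(4611 + (1/(-10) - 70)) = 2411*(4611 + (-⅒ - 70)) = 2411*(4611 - 701/10) = 2411*(45409/10) = 109481099/10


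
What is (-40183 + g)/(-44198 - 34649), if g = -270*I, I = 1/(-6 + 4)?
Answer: 40048/78847 ≈ 0.50792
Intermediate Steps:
I = -½ (I = 1/(-2) = -½ ≈ -0.50000)
g = 135 (g = -270*(-½) = 135)
(-40183 + g)/(-44198 - 34649) = (-40183 + 135)/(-44198 - 34649) = -40048/(-78847) = -40048*(-1/78847) = 40048/78847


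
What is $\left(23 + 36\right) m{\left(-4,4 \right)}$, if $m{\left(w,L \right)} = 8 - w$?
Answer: $708$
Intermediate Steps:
$\left(23 + 36\right) m{\left(-4,4 \right)} = \left(23 + 36\right) \left(8 - -4\right) = 59 \left(8 + 4\right) = 59 \cdot 12 = 708$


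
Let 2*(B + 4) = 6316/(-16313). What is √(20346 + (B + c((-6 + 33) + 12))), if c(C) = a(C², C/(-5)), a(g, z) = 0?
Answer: 4*√338327427559/16313 ≈ 142.62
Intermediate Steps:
c(C) = 0
B = -68410/16313 (B = -4 + (6316/(-16313))/2 = -4 + (6316*(-1/16313))/2 = -4 + (½)*(-6316/16313) = -4 - 3158/16313 = -68410/16313 ≈ -4.1936)
√(20346 + (B + c((-6 + 33) + 12))) = √(20346 + (-68410/16313 + 0)) = √(20346 - 68410/16313) = √(331835888/16313) = 4*√338327427559/16313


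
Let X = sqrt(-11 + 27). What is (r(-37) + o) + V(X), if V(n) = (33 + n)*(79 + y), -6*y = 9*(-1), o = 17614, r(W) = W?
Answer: 41111/2 ≈ 20556.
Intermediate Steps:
X = 4 (X = sqrt(16) = 4)
y = 3/2 (y = -3*(-1)/2 = -1/6*(-9) = 3/2 ≈ 1.5000)
V(n) = 5313/2 + 161*n/2 (V(n) = (33 + n)*(79 + 3/2) = (33 + n)*(161/2) = 5313/2 + 161*n/2)
(r(-37) + o) + V(X) = (-37 + 17614) + (5313/2 + (161/2)*4) = 17577 + (5313/2 + 322) = 17577 + 5957/2 = 41111/2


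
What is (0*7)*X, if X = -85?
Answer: 0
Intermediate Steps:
(0*7)*X = (0*7)*(-85) = 0*(-85) = 0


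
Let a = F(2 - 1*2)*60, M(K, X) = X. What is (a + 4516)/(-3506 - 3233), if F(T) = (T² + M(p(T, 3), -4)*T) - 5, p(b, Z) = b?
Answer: -4216/6739 ≈ -0.62561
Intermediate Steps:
F(T) = -5 + T² - 4*T (F(T) = (T² - 4*T) - 5 = -5 + T² - 4*T)
a = -300 (a = (-5 + (2 - 1*2)² - 4*(2 - 1*2))*60 = (-5 + (2 - 2)² - 4*(2 - 2))*60 = (-5 + 0² - 4*0)*60 = (-5 + 0 + 0)*60 = -5*60 = -300)
(a + 4516)/(-3506 - 3233) = (-300 + 4516)/(-3506 - 3233) = 4216/(-6739) = 4216*(-1/6739) = -4216/6739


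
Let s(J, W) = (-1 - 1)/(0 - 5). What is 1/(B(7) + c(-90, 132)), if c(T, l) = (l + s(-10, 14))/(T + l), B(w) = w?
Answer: 105/1066 ≈ 0.098499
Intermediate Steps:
s(J, W) = ⅖ (s(J, W) = -2/(-5) = -2*(-⅕) = ⅖)
c(T, l) = (⅖ + l)/(T + l) (c(T, l) = (l + ⅖)/(T + l) = (⅖ + l)/(T + l))
1/(B(7) + c(-90, 132)) = 1/(7 + (⅖ + 132)/(-90 + 132)) = 1/(7 + (662/5)/42) = 1/(7 + (1/42)*(662/5)) = 1/(7 + 331/105) = 1/(1066/105) = 105/1066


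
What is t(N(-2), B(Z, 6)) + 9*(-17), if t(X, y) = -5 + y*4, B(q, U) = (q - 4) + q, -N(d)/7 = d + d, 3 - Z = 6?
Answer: -198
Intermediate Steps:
Z = -3 (Z = 3 - 1*6 = 3 - 6 = -3)
N(d) = -14*d (N(d) = -7*(d + d) = -14*d)
B(q, U) = -4 + 2*q (B(q, U) = (-4 + q) + q = -4 + 2*q)
t(X, y) = -5 + 4*y
t(N(-2), B(Z, 6)) + 9*(-17) = (-5 + 4*(-4 + 2*(-3))) + 9*(-17) = (-5 + 4*(-4 - 6)) - 153 = (-5 + 4*(-10)) - 153 = (-5 - 40) - 153 = -45 - 153 = -198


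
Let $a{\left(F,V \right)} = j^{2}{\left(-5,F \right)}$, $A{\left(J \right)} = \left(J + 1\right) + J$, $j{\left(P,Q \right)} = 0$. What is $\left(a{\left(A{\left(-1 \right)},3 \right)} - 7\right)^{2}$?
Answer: $49$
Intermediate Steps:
$A{\left(J \right)} = 1 + 2 J$ ($A{\left(J \right)} = \left(1 + J\right) + J = 1 + 2 J$)
$a{\left(F,V \right)} = 0$ ($a{\left(F,V \right)} = 0^{2} = 0$)
$\left(a{\left(A{\left(-1 \right)},3 \right)} - 7\right)^{2} = \left(0 - 7\right)^{2} = \left(-7\right)^{2} = 49$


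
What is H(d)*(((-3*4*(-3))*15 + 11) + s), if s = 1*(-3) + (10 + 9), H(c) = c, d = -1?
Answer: -567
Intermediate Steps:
s = 16 (s = -3 + 19 = 16)
H(d)*(((-3*4*(-3))*15 + 11) + s) = -(((-3*4*(-3))*15 + 11) + 16) = -((-12*(-3)*15 + 11) + 16) = -((36*15 + 11) + 16) = -((540 + 11) + 16) = -(551 + 16) = -1*567 = -567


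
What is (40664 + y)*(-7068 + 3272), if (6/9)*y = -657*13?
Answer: -105728090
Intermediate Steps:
y = -25623/2 (y = 3*(-657*13)/2 = (3/2)*(-8541) = -25623/2 ≈ -12812.)
(40664 + y)*(-7068 + 3272) = (40664 - 25623/2)*(-7068 + 3272) = (55705/2)*(-3796) = -105728090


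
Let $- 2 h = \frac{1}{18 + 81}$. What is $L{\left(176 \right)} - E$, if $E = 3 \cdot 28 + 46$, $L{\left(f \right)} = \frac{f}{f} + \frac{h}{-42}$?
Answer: $- \frac{1072763}{8316} \approx -129.0$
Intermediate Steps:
$h = - \frac{1}{198}$ ($h = - \frac{1}{2 \left(18 + 81\right)} = - \frac{1}{2 \cdot 99} = \left(- \frac{1}{2}\right) \frac{1}{99} = - \frac{1}{198} \approx -0.0050505$)
$L{\left(f \right)} = \frac{8317}{8316}$ ($L{\left(f \right)} = \frac{f}{f} - \frac{1}{198 \left(-42\right)} = 1 - - \frac{1}{8316} = 1 + \frac{1}{8316} = \frac{8317}{8316}$)
$E = 130$ ($E = 84 + 46 = 130$)
$L{\left(176 \right)} - E = \frac{8317}{8316} - 130 = - \frac{1072763}{8316}$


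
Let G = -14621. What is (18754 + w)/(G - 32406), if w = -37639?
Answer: 18885/47027 ≈ 0.40158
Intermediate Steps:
(18754 + w)/(G - 32406) = (18754 - 37639)/(-14621 - 32406) = -18885/(-47027) = -18885*(-1/47027) = 18885/47027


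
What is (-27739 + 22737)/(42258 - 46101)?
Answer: 82/63 ≈ 1.3016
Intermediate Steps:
(-27739 + 22737)/(42258 - 46101) = -5002/(-3843) = -5002*(-1/3843) = 82/63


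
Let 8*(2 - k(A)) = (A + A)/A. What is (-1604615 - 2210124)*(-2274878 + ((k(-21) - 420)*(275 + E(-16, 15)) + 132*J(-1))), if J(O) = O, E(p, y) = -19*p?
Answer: 38409489272473/4 ≈ 9.6024e+12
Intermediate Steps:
k(A) = 7/4 (k(A) = 2 - (A + A)/(8*A) = 2 - 2*A/(8*A) = 2 - 1/8*2 = 2 - 1/4 = 7/4)
(-1604615 - 2210124)*(-2274878 + ((k(-21) - 420)*(275 + E(-16, 15)) + 132*J(-1))) = (-1604615 - 2210124)*(-2274878 + ((7/4 - 420)*(275 - 19*(-16)) + 132*(-1))) = -3814739*(-2274878 + (-1673*(275 + 304)/4 - 132)) = -3814739*(-2274878 + (-1673/4*579 - 132)) = -3814739*(-2274878 + (-968667/4 - 132)) = -3814739*(-2274878 - 969195/4) = -3814739*(-10068707/4) = 38409489272473/4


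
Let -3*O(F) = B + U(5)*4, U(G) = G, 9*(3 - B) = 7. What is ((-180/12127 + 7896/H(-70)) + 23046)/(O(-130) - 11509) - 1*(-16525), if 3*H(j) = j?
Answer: 311525650393123/18854028805 ≈ 16523.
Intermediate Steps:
B = 20/9 (B = 3 - ⅑*7 = 3 - 7/9 = 20/9 ≈ 2.2222)
H(j) = j/3
O(F) = -200/27 (O(F) = -(20/9 + 5*4)/3 = -(20/9 + 20)/3 = -⅓*200/9 = -200/27)
((-180/12127 + 7896/H(-70)) + 23046)/(O(-130) - 11509) - 1*(-16525) = ((-180/12127 + 7896/(((⅓)*(-70)))) + 23046)/(-200/27 - 11509) - 1*(-16525) = ((-180*1/12127 + 7896/(-70/3)) + 23046)/(-310943/27) + 16525 = ((-180/12127 + 7896*(-3/70)) + 23046)*(-27/310943) + 16525 = ((-180/12127 - 1692/5) + 23046)*(-27/310943) + 16525 = (-20519784/60635 + 23046)*(-27/310943) + 16525 = (1376874426/60635)*(-27/310943) + 16525 = -37175609502/18854028805 + 16525 = 311525650393123/18854028805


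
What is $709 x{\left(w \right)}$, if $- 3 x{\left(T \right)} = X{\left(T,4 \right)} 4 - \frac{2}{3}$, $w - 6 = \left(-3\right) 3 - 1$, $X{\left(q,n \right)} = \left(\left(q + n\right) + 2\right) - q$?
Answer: $- \frac{49630}{9} \approx -5514.4$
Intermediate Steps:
$X{\left(q,n \right)} = 2 + n$ ($X{\left(q,n \right)} = \left(\left(n + q\right) + 2\right) - q = \left(2 + n + q\right) - q = 2 + n$)
$w = -4$ ($w = 6 - 10 = -4$)
$x{\left(T \right)} = - \frac{70}{9}$ ($x{\left(T \right)} = - \frac{\left(2 + 4\right) 4 - \frac{2}{3}}{3} = - \frac{6 \cdot 4 - \frac{2}{3}}{3} = - \frac{24 - \frac{2}{3}}{3} = \left(- \frac{1}{3}\right) \frac{70}{3} = - \frac{70}{9}$)
$709 x{\left(w \right)} = 709 \left(- \frac{70}{9}\right) = - \frac{49630}{9}$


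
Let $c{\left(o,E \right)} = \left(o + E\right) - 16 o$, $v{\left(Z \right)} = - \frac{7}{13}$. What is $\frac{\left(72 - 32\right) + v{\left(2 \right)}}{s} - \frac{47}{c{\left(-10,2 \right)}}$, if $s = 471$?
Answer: $- \frac{69935}{310232} \approx -0.22543$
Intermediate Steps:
$v{\left(Z \right)} = - \frac{7}{13}$ ($v{\left(Z \right)} = \left(-7\right) \frac{1}{13} = - \frac{7}{13}$)
$c{\left(o,E \right)} = E - 15 o$ ($c{\left(o,E \right)} = \left(E + o\right) - 16 o = E - 15 o$)
$\frac{\left(72 - 32\right) + v{\left(2 \right)}}{s} - \frac{47}{c{\left(-10,2 \right)}} = \frac{\left(72 - 32\right) - \frac{7}{13}}{471} - \frac{47}{2 - -150} = \left(40 - \frac{7}{13}\right) \frac{1}{471} - \frac{47}{2 + 150} = \frac{513}{13} \cdot \frac{1}{471} - \frac{47}{152} = \frac{171}{2041} - \frac{47}{152} = - \frac{69935}{310232}$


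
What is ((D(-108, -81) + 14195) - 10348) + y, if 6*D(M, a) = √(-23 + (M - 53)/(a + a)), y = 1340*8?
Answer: 14567 + I*√7130/108 ≈ 14567.0 + 0.78185*I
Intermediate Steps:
y = 10720
D(M, a) = √(-23 + (-53 + M)/(2*a))/6 (D(M, a) = √(-23 + (M - 53)/(a + a))/6 = √(-23 + (-53 + M)/((2*a)))/6 = √(-23 + (-53 + M)*(1/(2*a)))/6 = √(-23 + (-53 + M)/(2*a))/6)
((D(-108, -81) + 14195) - 10348) + y = ((√2*√((-53 - 108 - 46*(-81))/(-81))/12 + 14195) - 10348) + 10720 = ((√2*√(-(-53 - 108 + 3726)/81)/12 + 14195) - 10348) + 10720 = ((√2*√(-1/81*3565)/12 + 14195) - 10348) + 10720 = ((√2*√(-3565/81)/12 + 14195) - 10348) + 10720 = ((√2*(I*√3565/9)/12 + 14195) - 10348) + 10720 = ((I*√7130/108 + 14195) - 10348) + 10720 = ((14195 + I*√7130/108) - 10348) + 10720 = (3847 + I*√7130/108) + 10720 = 14567 + I*√7130/108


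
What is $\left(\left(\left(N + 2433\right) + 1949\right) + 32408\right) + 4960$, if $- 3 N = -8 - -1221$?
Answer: $\frac{124037}{3} \approx 41346.0$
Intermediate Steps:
$N = - \frac{1213}{3}$ ($N = - \frac{-8 - -1221}{3} = - \frac{-8 + 1221}{3} = \left(- \frac{1}{3}\right) 1213 = - \frac{1213}{3} \approx -404.33$)
$\left(\left(\left(N + 2433\right) + 1949\right) + 32408\right) + 4960 = \left(\left(\left(- \frac{1213}{3} + 2433\right) + 1949\right) + 32408\right) + 4960 = \left(\left(\frac{6086}{3} + 1949\right) + 32408\right) + 4960 = \left(\frac{11933}{3} + 32408\right) + 4960 = \frac{109157}{3} + 4960 = \frac{124037}{3}$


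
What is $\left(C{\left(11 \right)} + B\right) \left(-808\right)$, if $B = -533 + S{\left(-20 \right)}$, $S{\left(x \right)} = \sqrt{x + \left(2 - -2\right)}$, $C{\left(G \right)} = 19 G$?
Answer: $261792 - 3232 i \approx 2.6179 \cdot 10^{5} - 3232.0 i$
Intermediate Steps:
$S{\left(x \right)} = \sqrt{4 + x}$ ($S{\left(x \right)} = \sqrt{x + \left(2 + 2\right)} = \sqrt{x + 4} = \sqrt{4 + x}$)
$B = -533 + 4 i$ ($B = -533 + \sqrt{4 - 20} = -533 + \sqrt{-16} = -533 + 4 i \approx -533.0 + 4.0 i$)
$\left(C{\left(11 \right)} + B\right) \left(-808\right) = \left(19 \cdot 11 - \left(533 - 4 i\right)\right) \left(-808\right) = \left(209 - \left(533 - 4 i\right)\right) \left(-808\right) = \left(-324 + 4 i\right) \left(-808\right) = 261792 - 3232 i$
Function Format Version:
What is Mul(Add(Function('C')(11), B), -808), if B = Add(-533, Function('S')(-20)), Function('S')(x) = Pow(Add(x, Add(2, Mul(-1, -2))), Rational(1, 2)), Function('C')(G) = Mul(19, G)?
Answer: Add(261792, Mul(-3232, I)) ≈ Add(2.6179e+5, Mul(-3232.0, I))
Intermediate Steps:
Function('S')(x) = Pow(Add(4, x), Rational(1, 2)) (Function('S')(x) = Pow(Add(x, Add(2, 2)), Rational(1, 2)) = Pow(Add(x, 4), Rational(1, 2)) = Pow(Add(4, x), Rational(1, 2)))
B = Add(-533, Mul(4, I)) (B = Add(-533, Pow(Add(4, -20), Rational(1, 2))) = Add(-533, Pow(-16, Rational(1, 2))) = Add(-533, Mul(4, I)) ≈ Add(-533.00, Mul(4.0000, I)))
Mul(Add(Function('C')(11), B), -808) = Mul(Add(Mul(19, 11), Add(-533, Mul(4, I))), -808) = Mul(Add(209, Add(-533, Mul(4, I))), -808) = Mul(Add(-324, Mul(4, I)), -808) = Add(261792, Mul(-3232, I))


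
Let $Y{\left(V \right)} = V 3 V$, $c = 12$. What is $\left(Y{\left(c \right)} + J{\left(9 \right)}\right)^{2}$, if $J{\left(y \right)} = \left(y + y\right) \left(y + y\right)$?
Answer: $571536$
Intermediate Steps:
$Y{\left(V \right)} = 3 V^{2}$ ($Y{\left(V \right)} = 3 V V = 3 V^{2}$)
$J{\left(y \right)} = 4 y^{2}$ ($J{\left(y \right)} = 2 y 2 y = 4 y^{2}$)
$\left(Y{\left(c \right)} + J{\left(9 \right)}\right)^{2} = \left(3 \cdot 12^{2} + 4 \cdot 9^{2}\right)^{2} = \left(3 \cdot 144 + 4 \cdot 81\right)^{2} = \left(432 + 324\right)^{2} = 756^{2} = 571536$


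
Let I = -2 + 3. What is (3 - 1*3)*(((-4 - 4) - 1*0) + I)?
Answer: 0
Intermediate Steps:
I = 1
(3 - 1*3)*(((-4 - 4) - 1*0) + I) = (3 - 1*3)*(((-4 - 4) - 1*0) + 1) = (3 - 3)*((-8 + 0) + 1) = 0*(-8 + 1) = 0*(-7) = 0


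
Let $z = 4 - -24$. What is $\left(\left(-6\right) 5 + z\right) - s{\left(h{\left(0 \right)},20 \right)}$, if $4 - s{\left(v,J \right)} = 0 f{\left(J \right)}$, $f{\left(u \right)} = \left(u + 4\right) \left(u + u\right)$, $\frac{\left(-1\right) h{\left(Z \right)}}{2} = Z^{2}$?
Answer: $-6$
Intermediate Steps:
$h{\left(Z \right)} = - 2 Z^{2}$
$z = 28$ ($z = 4 + 24 = 28$)
$f{\left(u \right)} = 2 u \left(4 + u\right)$ ($f{\left(u \right)} = \left(4 + u\right) 2 u = 2 u \left(4 + u\right)$)
$s{\left(v,J \right)} = 4$ ($s{\left(v,J \right)} = 4 - 0 \cdot 2 J \left(4 + J\right) = 4 - 0 = 4 + 0 = 4$)
$\left(\left(-6\right) 5 + z\right) - s{\left(h{\left(0 \right)},20 \right)} = \left(\left(-6\right) 5 + 28\right) - 4 = \left(-30 + 28\right) - 4 = -2 - 4 = -6$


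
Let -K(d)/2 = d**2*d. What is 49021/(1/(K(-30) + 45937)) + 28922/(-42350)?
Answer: 103736572246014/21175 ≈ 4.8990e+9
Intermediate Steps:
K(d) = -2*d**3 (K(d) = -2*d**2*d = -2*d**3)
49021/(1/(K(-30) + 45937)) + 28922/(-42350) = 49021/(1/(-2*(-30)**3 + 45937)) + 28922/(-42350) = 49021/(1/(-2*(-27000) + 45937)) + 28922*(-1/42350) = 49021/(1/(54000 + 45937)) - 14461/21175 = 49021/(1/99937) - 14461/21175 = 49021*99937 - 14461/21175 = 4899011677 - 14461/21175 = 103736572246014/21175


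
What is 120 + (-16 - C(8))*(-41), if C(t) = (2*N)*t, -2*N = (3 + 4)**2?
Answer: -15296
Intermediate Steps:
N = -49/2 (N = -(3 + 4)**2/2 = -1/2*7**2 = -1/2*49 = -49/2 ≈ -24.500)
C(t) = -49*t (C(t) = (2*(-49/2))*t = -49*t)
120 + (-16 - C(8))*(-41) = 120 + (-16 - (-49)*8)*(-41) = 120 + (-16 - 1*(-392))*(-41) = 120 + (-16 + 392)*(-41) = 120 + 376*(-41) = 120 - 15416 = -15296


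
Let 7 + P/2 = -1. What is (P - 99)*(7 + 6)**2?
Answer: -19435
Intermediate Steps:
P = -16 (P = -14 + 2*(-1) = -14 - 2 = -16)
(P - 99)*(7 + 6)**2 = (-16 - 99)*(7 + 6)**2 = -115*13**2 = -115*169 = -19435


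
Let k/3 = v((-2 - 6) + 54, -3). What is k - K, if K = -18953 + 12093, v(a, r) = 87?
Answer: 7121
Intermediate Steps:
k = 261 (k = 3*87 = 261)
K = -6860
k - K = 261 - 1*(-6860) = 261 + 6860 = 7121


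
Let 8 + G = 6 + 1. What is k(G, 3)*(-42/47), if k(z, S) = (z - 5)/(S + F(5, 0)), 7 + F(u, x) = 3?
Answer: -252/47 ≈ -5.3617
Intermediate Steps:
G = -1 (G = -8 + (6 + 1) = -8 + 7 = -1)
F(u, x) = -4 (F(u, x) = -7 + 3 = -4)
k(z, S) = (-5 + z)/(-4 + S) (k(z, S) = (z - 5)/(S - 4) = (-5 + z)/(-4 + S))
k(G, 3)*(-42/47) = ((-5 - 1)/(-4 + 3))*(-42/47) = (-6/(-1))*(-42*1/47) = -1*(-6)*(-42/47) = 6*(-42/47) = -252/47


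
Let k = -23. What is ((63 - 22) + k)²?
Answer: 324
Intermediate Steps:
((63 - 22) + k)² = ((63 - 22) - 23)² = (41 - 23)² = 18² = 324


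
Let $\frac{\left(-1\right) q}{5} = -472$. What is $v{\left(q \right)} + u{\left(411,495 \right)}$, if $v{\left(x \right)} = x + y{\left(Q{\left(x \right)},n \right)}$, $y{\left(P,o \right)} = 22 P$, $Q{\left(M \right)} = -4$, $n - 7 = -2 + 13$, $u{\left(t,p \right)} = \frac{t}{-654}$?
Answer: $\frac{495159}{218} \approx 2271.4$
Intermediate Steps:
$q = 2360$ ($q = \left(-5\right) \left(-472\right) = 2360$)
$u{\left(t,p \right)} = - \frac{t}{654}$ ($u{\left(t,p \right)} = t \left(- \frac{1}{654}\right) = - \frac{t}{654}$)
$n = 18$ ($n = 7 + \left(-2 + 13\right) = 7 + 11 = 18$)
$v{\left(x \right)} = -88 + x$ ($v{\left(x \right)} = x + 22 \left(-4\right) = x - 88 = -88 + x$)
$v{\left(q \right)} + u{\left(411,495 \right)} = \left(-88 + 2360\right) - \frac{137}{218} = 2272 - \frac{137}{218} = \frac{495159}{218}$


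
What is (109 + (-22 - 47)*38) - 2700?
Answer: -5213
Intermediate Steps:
(109 + (-22 - 47)*38) - 2700 = (109 - 69*38) - 2700 = (109 - 2622) - 2700 = -2513 - 2700 = -5213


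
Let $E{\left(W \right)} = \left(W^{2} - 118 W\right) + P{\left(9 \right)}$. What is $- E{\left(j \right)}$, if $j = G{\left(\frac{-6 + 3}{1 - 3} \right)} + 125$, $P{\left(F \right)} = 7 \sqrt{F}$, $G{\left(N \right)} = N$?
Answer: $- \frac{4385}{4} \approx -1096.3$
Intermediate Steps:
$j = \frac{253}{2}$ ($j = \frac{-6 + 3}{1 - 3} + 125 = - \frac{3}{-2} + 125 = \left(-3\right) \left(- \frac{1}{2}\right) + 125 = \frac{3}{2} + 125 = \frac{253}{2} \approx 126.5$)
$E{\left(W \right)} = 21 + W^{2} - 118 W$ ($E{\left(W \right)} = \left(W^{2} - 118 W\right) + 7 \sqrt{9} = \left(W^{2} - 118 W\right) + 7 \cdot 3 = \left(W^{2} - 118 W\right) + 21 = 21 + W^{2} - 118 W$)
$- E{\left(j \right)} = - (21 + \left(\frac{253}{2}\right)^{2} - 14927) = - (21 + \frac{64009}{4} - 14927) = \left(-1\right) \frac{4385}{4} = - \frac{4385}{4}$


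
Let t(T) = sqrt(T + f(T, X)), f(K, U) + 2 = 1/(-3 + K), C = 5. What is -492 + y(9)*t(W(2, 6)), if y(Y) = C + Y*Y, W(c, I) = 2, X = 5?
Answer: -492 + 86*I ≈ -492.0 + 86.0*I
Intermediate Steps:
f(K, U) = -2 + 1/(-3 + K)
t(T) = sqrt(T + (7 - 2*T)/(-3 + T))
y(Y) = 5 + Y**2 (y(Y) = 5 + Y*Y = 5 + Y**2)
-492 + y(9)*t(W(2, 6)) = -492 + (5 + 9**2)*sqrt((7 + 2**2 - 5*2)/(-3 + 2)) = -492 + (5 + 81)*sqrt((7 + 4 - 10)/(-1)) = -492 + 86*sqrt(-1*1) = -492 + 86*sqrt(-1) = -492 + 86*I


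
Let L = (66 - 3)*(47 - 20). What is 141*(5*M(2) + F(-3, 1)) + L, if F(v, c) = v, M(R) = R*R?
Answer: 4098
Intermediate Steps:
L = 1701 (L = 63*27 = 1701)
M(R) = R²
141*(5*M(2) + F(-3, 1)) + L = 141*(5*2² - 3) + 1701 = 141*(5*4 - 3) + 1701 = 141*(20 - 3) + 1701 = 141*17 + 1701 = 2397 + 1701 = 4098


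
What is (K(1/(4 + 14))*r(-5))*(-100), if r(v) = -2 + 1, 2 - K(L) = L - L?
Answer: 200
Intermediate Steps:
K(L) = 2 (K(L) = 2 - (L - L) = 2 - 1*0 = 2 + 0 = 2)
r(v) = -1
(K(1/(4 + 14))*r(-5))*(-100) = (2*(-1))*(-100) = -2*(-100) = 200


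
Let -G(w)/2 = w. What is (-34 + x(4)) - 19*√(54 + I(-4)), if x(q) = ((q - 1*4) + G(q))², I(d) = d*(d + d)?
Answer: 30 - 19*√86 ≈ -146.20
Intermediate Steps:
G(w) = -2*w
I(d) = 2*d² (I(d) = d*(2*d) = 2*d²)
x(q) = (-4 - q)² (x(q) = ((q - 1*4) - 2*q)² = ((q - 4) - 2*q)² = ((-4 + q) - 2*q)² = (-4 - q)²)
(-34 + x(4)) - 19*√(54 + I(-4)) = (-34 + (4 + 4)²) - 19*√(54 + 2*(-4)²) = (-34 + 8²) - 19*√(54 + 2*16) = (-34 + 64) - 19*√(54 + 32) = 30 - 19*√86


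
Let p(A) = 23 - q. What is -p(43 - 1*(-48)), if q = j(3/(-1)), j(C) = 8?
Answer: -15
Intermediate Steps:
q = 8
p(A) = 15 (p(A) = 23 - 1*8 = 23 - 8 = 15)
-p(43 - 1*(-48)) = -1*15 = -15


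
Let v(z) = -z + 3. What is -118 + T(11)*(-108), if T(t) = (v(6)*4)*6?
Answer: 7658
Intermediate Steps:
v(z) = 3 - z
T(t) = -72 (T(t) = ((3 - 1*6)*4)*6 = ((3 - 6)*4)*6 = -3*4*6 = -12*6 = -72)
-118 + T(11)*(-108) = -118 - 72*(-108) = -118 + 7776 = 7658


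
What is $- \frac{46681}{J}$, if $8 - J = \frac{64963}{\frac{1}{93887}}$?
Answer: $\frac{46681}{6099181173} \approx 7.6537 \cdot 10^{-6}$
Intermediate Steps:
$J = -6099181173$ ($J = 8 - \frac{64963}{\frac{1}{93887}} = 8 - 64963 \frac{1}{\frac{1}{93887}} = 8 - 64963 \cdot 93887 = 8 - 6099181181 = -6099181173$)
$- \frac{46681}{J} = - \frac{46681}{-6099181173} = \left(-46681\right) \left(- \frac{1}{6099181173}\right) = \frac{46681}{6099181173}$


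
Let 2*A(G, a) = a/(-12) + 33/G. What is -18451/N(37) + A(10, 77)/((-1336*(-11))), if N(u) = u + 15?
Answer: -739516301/2084160 ≈ -354.83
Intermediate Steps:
N(u) = 15 + u
A(G, a) = -a/24 + 33/(2*G) (A(G, a) = (a/(-12) + 33/G)/2 = (a*(-1/12) + 33/G)/2 = (-a/12 + 33/G)/2 = (33/G - a/12)/2 = -a/24 + 33/(2*G))
-18451/N(37) + A(10, 77)/((-1336*(-11))) = -18451/(15 + 37) + ((1/24)*(396 - 1*10*77)/10)/((-1336*(-11))) = -18451/52 + ((1/24)*(⅒)*(396 - 770))/14696 = -18451*1/52 + ((1/24)*(⅒)*(-374))*(1/14696) = -18451/52 - 187/120*1/14696 = -18451/52 - 17/160320 = -739516301/2084160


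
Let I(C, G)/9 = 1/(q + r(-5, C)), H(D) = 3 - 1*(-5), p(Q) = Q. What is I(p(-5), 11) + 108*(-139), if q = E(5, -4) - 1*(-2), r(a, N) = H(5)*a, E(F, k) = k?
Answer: -210171/14 ≈ -15012.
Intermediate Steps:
H(D) = 8 (H(D) = 3 + 5 = 8)
r(a, N) = 8*a
q = -2 (q = -4 - 1*(-2) = -4 + 2 = -2)
I(C, G) = -3/14 (I(C, G) = 9/(-2 + 8*(-5)) = 9/(-2 - 40) = 9/(-42) = 9*(-1/42) = -3/14)
I(p(-5), 11) + 108*(-139) = -3/14 + 108*(-139) = -3/14 - 15012 = -210171/14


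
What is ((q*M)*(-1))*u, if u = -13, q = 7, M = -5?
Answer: -455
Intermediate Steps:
((q*M)*(-1))*u = ((7*(-5))*(-1))*(-13) = -35*(-1)*(-13) = 35*(-13) = -455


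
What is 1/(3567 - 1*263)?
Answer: 1/3304 ≈ 0.00030266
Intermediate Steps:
1/(3567 - 1*263) = 1/(3567 - 263) = 1/3304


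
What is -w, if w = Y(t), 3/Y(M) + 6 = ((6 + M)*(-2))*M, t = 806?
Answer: 3/1308950 ≈ 2.2919e-6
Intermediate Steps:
Y(M) = 3/(-6 + M*(-12 - 2*M)) (Y(M) = 3/(-6 + ((6 + M)*(-2))*M) = 3/(-6 + (-12 - 2*M)*M) = 3/(-6 + M*(-12 - 2*M)))
w = -3/1308950 (w = -3/(6 + 2*806**2 + 12*806) = -3/(6 + 2*649636 + 9672) = -3/(6 + 1299272 + 9672) = -3/1308950 ≈ -2.2919e-6)
-w = -1*(-3/1308950) = 3/1308950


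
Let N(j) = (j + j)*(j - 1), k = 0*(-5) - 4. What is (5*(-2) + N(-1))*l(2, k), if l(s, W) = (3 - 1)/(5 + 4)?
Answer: -4/3 ≈ -1.3333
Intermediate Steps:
k = -4 (k = 0 - 4 = -4)
l(s, W) = 2/9
N(j) = 2*j*(-1 + j) (N(j) = (2*j)*(-1 + j) = 2*j*(-1 + j))
(5*(-2) + N(-1))*l(2, k) = (5*(-2) + 2*(-1)*(-1 - 1))*(2/9) = (-10 + 2*(-1)*(-2))*(2/9) = (-10 + 4)*(2/9) = -6*2/9 = -4/3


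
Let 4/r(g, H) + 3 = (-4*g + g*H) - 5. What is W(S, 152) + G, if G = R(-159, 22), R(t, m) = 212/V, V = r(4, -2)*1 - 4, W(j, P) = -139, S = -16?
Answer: -6283/33 ≈ -190.39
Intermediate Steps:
r(g, H) = 4/(-8 - 4*g + H*g) (r(g, H) = 4/(-3 + ((-4*g + g*H) - 5)) = 4/(-3 + ((-4*g + H*g) - 5)) = 4/(-3 + (-5 - 4*g + H*g)) = 4/(-8 - 4*g + H*g))
V = -33/8 (V = (4/(-8 - 4*4 - 2*4))*1 - 4 = (4/(-8 - 16 - 8))*1 - 4 = (4/(-32))*1 - 4 = (4*(-1/32))*1 - 4 = -⅛*1 - 4 = -⅛ - 4 = -33/8 ≈ -4.1250)
R(t, m) = -1696/33 (R(t, m) = 212/(-33/8) = 212*(-8/33) = -1696/33)
G = -1696/33 ≈ -51.394
W(S, 152) + G = -139 - 1696/33 = -6283/33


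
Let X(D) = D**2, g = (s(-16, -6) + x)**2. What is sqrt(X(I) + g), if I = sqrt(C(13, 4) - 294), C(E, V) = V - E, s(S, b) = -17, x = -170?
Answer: sqrt(34666) ≈ 186.19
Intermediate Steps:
g = 34969 (g = (-17 - 170)**2 = (-187)**2 = 34969)
I = I*sqrt(303) (I = sqrt((4 - 1*13) - 294) = sqrt((4 - 13) - 294) = sqrt(-9 - 294) = sqrt(-303) = I*sqrt(303) ≈ 17.407*I)
sqrt(X(I) + g) = sqrt((I*sqrt(303))**2 + 34969) = sqrt(-303 + 34969) = sqrt(34666)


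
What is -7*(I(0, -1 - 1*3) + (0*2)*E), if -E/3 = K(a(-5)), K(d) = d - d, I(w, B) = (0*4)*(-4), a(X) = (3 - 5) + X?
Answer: 0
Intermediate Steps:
a(X) = -2 + X
I(w, B) = 0 (I(w, B) = 0*(-4) = 0)
K(d) = 0
E = 0 (E = -3*0 = 0)
-7*(I(0, -1 - 1*3) + (0*2)*E) = -7*(0 + (0*2)*0) = -7*(0 + 0*0) = -7*(0 + 0) = -7*0 = 0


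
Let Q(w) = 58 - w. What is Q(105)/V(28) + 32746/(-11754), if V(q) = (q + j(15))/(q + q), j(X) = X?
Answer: -16172303/252711 ≈ -63.995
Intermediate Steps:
V(q) = (15 + q)/(2*q) (V(q) = (q + 15)/(q + q) = (15 + q)/((2*q)) = (15 + q)*(1/(2*q)) = (15 + q)/(2*q))
Q(105)/V(28) + 32746/(-11754) = (58 - 1*105)/(((½)*(15 + 28)/28)) + 32746/(-11754) = (58 - 105)/(((½)*(1/28)*43)) + 32746*(-1/11754) = -47/43/56 - 16373/5877 = -47*56/43 - 16373/5877 = -2632/43 - 16373/5877 = -16172303/252711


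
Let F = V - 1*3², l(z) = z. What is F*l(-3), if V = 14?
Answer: -15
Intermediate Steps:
F = 5 (F = 14 - 1*3² = 14 - 1*9 = 14 - 9 = 5)
F*l(-3) = 5*(-3) = -15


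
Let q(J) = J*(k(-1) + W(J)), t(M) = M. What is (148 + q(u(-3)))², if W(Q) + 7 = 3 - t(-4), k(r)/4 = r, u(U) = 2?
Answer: 19600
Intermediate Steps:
k(r) = 4*r
W(Q) = 0 (W(Q) = -7 + (3 - 1*(-4)) = -7 + (3 + 4) = -7 + 7 = 0)
q(J) = -4*J (q(J) = J*(4*(-1) + 0) = J*(-4 + 0) = J*(-4) = -4*J)
(148 + q(u(-3)))² = (148 - 4*2)² = (148 - 8)² = 140² = 19600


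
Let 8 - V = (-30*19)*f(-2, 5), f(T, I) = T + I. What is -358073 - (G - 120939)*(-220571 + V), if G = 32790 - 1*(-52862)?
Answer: -7723023884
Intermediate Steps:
f(T, I) = I + T
G = 85652 (G = 32790 + 52862 = 85652)
V = 1718 (V = 8 - (-30*19)*(5 - 2) = 8 - (-570)*3 = 8 - 1*(-1710) = 8 + 1710 = 1718)
-358073 - (G - 120939)*(-220571 + V) = -358073 - (85652 - 120939)*(-220571 + 1718) = -358073 - (-35287)*(-218853) = -358073 - 1*7722665811 = -358073 - 7722665811 = -7723023884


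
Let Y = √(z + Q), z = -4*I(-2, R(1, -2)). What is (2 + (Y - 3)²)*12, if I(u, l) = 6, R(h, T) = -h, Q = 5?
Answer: -96 - 72*I*√19 ≈ -96.0 - 313.84*I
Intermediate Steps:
z = -24 (z = -4*6 = -24)
Y = I*√19 (Y = √(-24 + 5) = √(-19) = I*√19 ≈ 4.3589*I)
(2 + (Y - 3)²)*12 = (2 + (I*√19 - 3)²)*12 = (2 + (-3 + I*√19)²)*12 = 24 + 12*(-3 + I*√19)²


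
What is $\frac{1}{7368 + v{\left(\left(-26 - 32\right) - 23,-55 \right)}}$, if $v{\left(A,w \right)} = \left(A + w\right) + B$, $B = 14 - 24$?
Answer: $\frac{1}{7222} \approx 0.00013847$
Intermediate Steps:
$B = -10$ ($B = 14 - 24 = -10$)
$v{\left(A,w \right)} = -10 + A + w$ ($v{\left(A,w \right)} = \left(A + w\right) - 10 = -10 + A + w$)
$\frac{1}{7368 + v{\left(\left(-26 - 32\right) - 23,-55 \right)}} = \frac{1}{7368 - 146} = \frac{1}{7222}$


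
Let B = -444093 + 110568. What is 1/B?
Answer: -1/333525 ≈ -2.9983e-6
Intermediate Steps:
B = -333525
1/B = 1/(-333525) = -1/333525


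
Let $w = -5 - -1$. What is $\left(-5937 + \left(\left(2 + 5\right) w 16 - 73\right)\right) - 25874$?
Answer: $-32332$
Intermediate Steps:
$w = -4$ ($w = -5 + 1 = -4$)
$\left(-5937 + \left(\left(2 + 5\right) w 16 - 73\right)\right) - 25874 = \left(-5937 + \left(\left(2 + 5\right) \left(-4\right) 16 - 73\right)\right) - 25874 = \left(-5937 + \left(7 \left(-4\right) 16 - 73\right)\right) - 25874 = \left(-5937 - 521\right) - 25874 = -6458 - 25874 = -32332$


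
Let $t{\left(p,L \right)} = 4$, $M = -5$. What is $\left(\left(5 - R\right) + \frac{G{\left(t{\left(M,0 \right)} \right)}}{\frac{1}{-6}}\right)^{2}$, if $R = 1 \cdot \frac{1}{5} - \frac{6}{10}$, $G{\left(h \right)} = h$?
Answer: $\frac{8649}{25} \approx 345.96$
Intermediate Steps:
$R = - \frac{2}{5}$ ($R = 1 \cdot \frac{1}{5} - \frac{3}{5} = \frac{1}{5} - \frac{3}{5} = - \frac{2}{5} \approx -0.4$)
$\left(\left(5 - R\right) + \frac{G{\left(t{\left(M,0 \right)} \right)}}{\frac{1}{-6}}\right)^{2} = \left(\left(5 - - \frac{2}{5}\right) + \frac{4}{\frac{1}{-6}}\right)^{2} = \left(\left(5 + \frac{2}{5}\right) + \frac{4}{- \frac{1}{6}}\right)^{2} = \left(\frac{27}{5} + 4 \left(-6\right)\right)^{2} = \left(\frac{27}{5} - 24\right)^{2} = \left(- \frac{93}{5}\right)^{2} = \frac{8649}{25}$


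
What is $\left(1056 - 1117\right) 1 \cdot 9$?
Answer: $-549$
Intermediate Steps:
$\left(1056 - 1117\right) 1 \cdot 9 = \left(-61\right) 9 = -549$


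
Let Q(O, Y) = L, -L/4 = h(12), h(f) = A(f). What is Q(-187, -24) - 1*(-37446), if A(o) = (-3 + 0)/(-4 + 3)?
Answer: 37434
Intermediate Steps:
A(o) = 3 (A(o) = -3/(-1) = -3*(-1) = 3)
h(f) = 3
L = -12 (L = -4*3 = -12)
Q(O, Y) = -12
Q(-187, -24) - 1*(-37446) = -12 - 1*(-37446) = -12 + 37446 = 37434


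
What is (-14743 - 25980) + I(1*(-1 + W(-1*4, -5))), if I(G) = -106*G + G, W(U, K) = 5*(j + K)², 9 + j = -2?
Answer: -175018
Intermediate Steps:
j = -11 (j = -9 - 2 = -11)
W(U, K) = 5*(-11 + K)²
I(G) = -105*G
(-14743 - 25980) + I(1*(-1 + W(-1*4, -5))) = (-14743 - 25980) - 105*(-1 + 5*(-11 - 5)²) = -40723 - 105*(-1 + 5*(-16)²) = -40723 - 105*(-1 + 5*256) = -40723 - 105*(-1 + 1280) = -40723 - 105*1279 = -40723 - 134295 = -175018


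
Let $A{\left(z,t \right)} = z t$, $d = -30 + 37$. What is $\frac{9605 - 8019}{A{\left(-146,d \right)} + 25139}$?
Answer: $\frac{1586}{24117} \approx 0.065763$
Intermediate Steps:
$d = 7$
$A{\left(z,t \right)} = t z$
$\frac{9605 - 8019}{A{\left(-146,d \right)} + 25139} = \frac{9605 - 8019}{7 \left(-146\right) + 25139} = \frac{1586}{-1022 + 25139} = \frac{1586}{24117}$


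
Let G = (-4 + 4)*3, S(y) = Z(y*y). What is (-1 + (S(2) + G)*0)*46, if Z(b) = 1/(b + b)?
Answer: -46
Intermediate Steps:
Z(b) = 1/(2*b)
S(y) = 1/(2*y²) (S(y) = 1/(2*((y*y))) = 1/(2*(y²)) = 1/(2*y²))
G = 0 (G = 0*3 = 0)
(-1 + (S(2) + G)*0)*46 = (-1 + ((½)/2² + 0)*0)*46 = (-1 + ((½)*(¼) + 0)*0)*46 = (-1 + (⅛ + 0)*0)*46 = (-1 + (⅛)*0)*46 = (-1 + 0)*46 = -1*46 = -46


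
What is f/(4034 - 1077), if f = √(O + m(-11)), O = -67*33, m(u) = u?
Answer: I*√2222/2957 ≈ 0.015941*I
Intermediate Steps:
O = -2211
f = I*√2222 (f = √(-2211 - 11) = √(-2222) = I*√2222 ≈ 47.138*I)
f/(4034 - 1077) = (I*√2222)/(4034 - 1077) = (I*√2222)/2957 = (I*√2222)*(1/2957) = I*√2222/2957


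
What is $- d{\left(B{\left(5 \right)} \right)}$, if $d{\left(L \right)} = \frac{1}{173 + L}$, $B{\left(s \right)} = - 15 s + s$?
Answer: $- \frac{1}{103} \approx -0.0097087$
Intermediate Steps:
$B{\left(s \right)} = - 14 s$
$- d{\left(B{\left(5 \right)} \right)} = - \frac{1}{173 - 70} = - \frac{1}{103}$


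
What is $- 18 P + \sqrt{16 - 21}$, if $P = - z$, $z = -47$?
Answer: $-846 + i \sqrt{5} \approx -846.0 + 2.2361 i$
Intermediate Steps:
$P = 47$ ($P = \left(-1\right) \left(-47\right) = 47$)
$- 18 P + \sqrt{16 - 21} = \left(-18\right) 47 + \sqrt{16 - 21} = -846 + \sqrt{-5} = -846 + i \sqrt{5}$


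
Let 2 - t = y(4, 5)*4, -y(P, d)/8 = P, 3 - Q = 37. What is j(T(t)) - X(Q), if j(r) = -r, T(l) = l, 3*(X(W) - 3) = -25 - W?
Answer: -136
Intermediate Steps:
Q = -34 (Q = 3 - 1*37 = 3 - 37 = -34)
y(P, d) = -8*P
X(W) = -16/3 - W/3 (X(W) = 3 + (-25 - W)/3 = 3 + (-25/3 - W/3) = -16/3 - W/3)
t = 130 (t = 2 - (-8*4)*4 = 2 - (-32)*4 = 2 - 1*(-128) = 2 + 128 = 130)
j(T(t)) - X(Q) = -1*130 - (-16/3 - 1/3*(-34)) = -130 - (-16/3 + 34/3) = -130 - 1*6 = -130 - 6 = -136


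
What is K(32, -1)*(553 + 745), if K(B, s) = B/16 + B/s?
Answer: -38940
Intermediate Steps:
K(B, s) = B/16 + B/s (K(B, s) = B*(1/16) + B/s = B/16 + B/s)
K(32, -1)*(553 + 745) = ((1/16)*32 + 32/(-1))*(553 + 745) = (2 + 32*(-1))*1298 = (2 - 32)*1298 = -30*1298 = -38940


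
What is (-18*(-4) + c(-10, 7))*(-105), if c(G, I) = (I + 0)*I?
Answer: -12705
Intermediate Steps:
c(G, I) = I² (c(G, I) = I*I = I²)
(-18*(-4) + c(-10, 7))*(-105) = (-18*(-4) + 7²)*(-105) = (72 + 49)*(-105) = 121*(-105) = -12705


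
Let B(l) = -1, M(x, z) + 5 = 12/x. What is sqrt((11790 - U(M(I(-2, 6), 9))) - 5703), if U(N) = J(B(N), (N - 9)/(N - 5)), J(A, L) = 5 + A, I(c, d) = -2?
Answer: sqrt(6083) ≈ 77.994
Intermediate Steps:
M(x, z) = -5 + 12/x
U(N) = 4 (U(N) = 5 - 1 = 4)
sqrt((11790 - U(M(I(-2, 6), 9))) - 5703) = sqrt((11790 - 1*4) - 5703) = sqrt((11790 - 4) - 5703) = sqrt(11786 - 5703) = sqrt(6083)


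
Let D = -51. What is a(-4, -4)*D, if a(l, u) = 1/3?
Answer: -17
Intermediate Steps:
a(l, u) = ⅓
a(-4, -4)*D = (⅓)*(-51) = -17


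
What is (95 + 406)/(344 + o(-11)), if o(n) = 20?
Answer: 501/364 ≈ 1.3764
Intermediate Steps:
(95 + 406)/(344 + o(-11)) = (95 + 406)/(344 + 20) = 501/364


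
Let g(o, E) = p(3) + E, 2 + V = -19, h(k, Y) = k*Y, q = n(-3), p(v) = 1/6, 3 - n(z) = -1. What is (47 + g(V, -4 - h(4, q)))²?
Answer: 26569/36 ≈ 738.03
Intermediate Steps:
n(z) = 4 (n(z) = 3 - 1*(-1) = 3 + 1 = 4)
p(v) = ⅙
q = 4
h(k, Y) = Y*k
V = -21 (V = -2 - 19 = -21)
g(o, E) = ⅙ + E
(47 + g(V, -4 - h(4, q)))² = (47 + (⅙ + (-4 - 4*4)))² = (47 + (⅙ + (-4 - 1*16)))² = (47 + (⅙ + (-4 - 16)))² = (47 + (⅙ - 20))² = (47 - 119/6)² = (163/6)² = 26569/36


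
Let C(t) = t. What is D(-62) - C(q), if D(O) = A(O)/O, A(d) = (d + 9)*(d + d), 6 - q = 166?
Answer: 54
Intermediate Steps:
q = -160 (q = 6 - 1*166 = 6 - 166 = -160)
A(d) = 2*d*(9 + d) (A(d) = (9 + d)*(2*d) = 2*d*(9 + d))
D(O) = 18 + 2*O (D(O) = (2*O*(9 + O))/O = 18 + 2*O)
D(-62) - C(q) = (18 + 2*(-62)) - 1*(-160) = (18 - 124) + 160 = -106 + 160 = 54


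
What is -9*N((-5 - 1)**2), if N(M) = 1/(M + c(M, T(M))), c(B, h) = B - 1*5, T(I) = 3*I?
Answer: -9/67 ≈ -0.13433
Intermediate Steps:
c(B, h) = -5 + B (c(B, h) = B - 5 = -5 + B)
N(M) = 1/(-5 + 2*M) (N(M) = 1/(M + (-5 + M)) = 1/(-5 + 2*M))
-9*N((-5 - 1)**2) = -9/(-5 + 2*(-5 - 1)**2) = -9/(-5 + 2*(-6)**2) = -9/(-5 + 2*36) = -9/(-5 + 72) = -9/67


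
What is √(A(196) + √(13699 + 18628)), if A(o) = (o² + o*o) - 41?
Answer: √(76791 + √32327) ≈ 277.44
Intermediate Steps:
A(o) = -41 + 2*o² (A(o) = (o² + o²) - 41 = 2*o² - 41 = -41 + 2*o²)
√(A(196) + √(13699 + 18628)) = √((-41 + 2*196²) + √(13699 + 18628)) = √((-41 + 2*38416) + √32327) = √((-41 + 76832) + √32327) = √(76791 + √32327)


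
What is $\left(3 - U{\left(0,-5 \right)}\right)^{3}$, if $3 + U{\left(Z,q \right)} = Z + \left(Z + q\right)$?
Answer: $1331$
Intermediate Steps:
$U{\left(Z,q \right)} = -3 + q + 2 Z$ ($U{\left(Z,q \right)} = -3 + \left(Z + \left(Z + q\right)\right) = -3 + \left(q + 2 Z\right) = -3 + q + 2 Z$)
$\left(3 - U{\left(0,-5 \right)}\right)^{3} = \left(3 - \left(-3 - 5 + 2 \cdot 0\right)\right)^{3} = \left(3 - \left(-3 - 5 + 0\right)\right)^{3} = \left(3 - -8\right)^{3} = \left(3 + 8\right)^{3} = 11^{3} = 1331$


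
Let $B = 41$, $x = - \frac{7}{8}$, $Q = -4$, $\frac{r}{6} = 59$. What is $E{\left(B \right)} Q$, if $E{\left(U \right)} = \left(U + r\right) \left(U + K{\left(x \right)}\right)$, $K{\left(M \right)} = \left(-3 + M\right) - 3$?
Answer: $- \frac{107835}{2} \approx -53918.0$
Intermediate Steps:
$r = 354$ ($r = 6 \cdot 59 = 354$)
$x = - \frac{7}{8}$ ($x = \left(-7\right) \frac{1}{8} = - \frac{7}{8} \approx -0.875$)
$K{\left(M \right)} = -6 + M$
$E{\left(U \right)} = \left(354 + U\right) \left(- \frac{55}{8} + U\right)$ ($E{\left(U \right)} = \left(U + 354\right) \left(U - \frac{55}{8}\right) = \left(354 + U\right) \left(U - \frac{55}{8}\right) = \left(354 + U\right) \left(- \frac{55}{8} + U\right)$)
$E{\left(B \right)} Q = \left(- \frac{9735}{4} + 41^{2} + \frac{2777}{8} \cdot 41\right) \left(-4\right) = \left(- \frac{9735}{4} + 1681 + \frac{113857}{8}\right) \left(-4\right) = \frac{107835}{8} \left(-4\right) = - \frac{107835}{2}$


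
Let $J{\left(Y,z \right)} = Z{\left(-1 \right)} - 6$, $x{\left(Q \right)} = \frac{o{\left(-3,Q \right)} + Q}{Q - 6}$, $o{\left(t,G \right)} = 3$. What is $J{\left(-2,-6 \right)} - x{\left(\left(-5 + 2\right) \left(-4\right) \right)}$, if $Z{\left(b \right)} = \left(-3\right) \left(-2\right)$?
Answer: $- \frac{5}{2} \approx -2.5$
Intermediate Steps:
$Z{\left(b \right)} = 6$
$x{\left(Q \right)} = \frac{3 + Q}{-6 + Q}$ ($x{\left(Q \right)} = \frac{3 + Q}{Q - 6} = \frac{3 + Q}{-6 + Q}$)
$J{\left(Y,z \right)} = 0$ ($J{\left(Y,z \right)} = 6 - 6 = 0$)
$J{\left(-2,-6 \right)} - x{\left(\left(-5 + 2\right) \left(-4\right) \right)} = 0 - \frac{3 + \left(-5 + 2\right) \left(-4\right)}{-6 + \left(-5 + 2\right) \left(-4\right)} = 0 - \frac{3 - -12}{-6 - -12} = 0 - \frac{3 + 12}{-6 + 12} = 0 - \frac{1}{6} \cdot 15 = 0 - \frac{5}{2} = - \frac{5}{2}$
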